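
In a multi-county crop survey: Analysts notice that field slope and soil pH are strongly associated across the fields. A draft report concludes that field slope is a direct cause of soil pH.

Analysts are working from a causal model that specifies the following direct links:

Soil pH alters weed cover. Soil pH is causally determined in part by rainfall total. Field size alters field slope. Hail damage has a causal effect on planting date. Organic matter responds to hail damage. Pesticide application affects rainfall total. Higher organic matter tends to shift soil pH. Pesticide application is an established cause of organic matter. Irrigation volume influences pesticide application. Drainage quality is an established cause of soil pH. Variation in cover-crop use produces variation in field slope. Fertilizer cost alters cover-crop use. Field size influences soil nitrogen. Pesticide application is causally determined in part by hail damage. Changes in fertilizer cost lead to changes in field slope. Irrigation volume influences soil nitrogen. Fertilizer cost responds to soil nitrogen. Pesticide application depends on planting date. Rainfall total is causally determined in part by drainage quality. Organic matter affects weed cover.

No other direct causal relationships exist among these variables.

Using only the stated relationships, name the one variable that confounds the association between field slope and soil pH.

Irrigation volume has a causal path to field slope (irrigation volume → soil nitrogen → fertilizer cost → field slope) and a separate causal path to soil pH (irrigation volume → pesticide application → rainfall total → soil pH), so it is a common cause of both.
No stated relationship gives field slope a causal route to soil pH, so the correlation is explained by the shared upstream cause rather than a direct effect.

irrigation volume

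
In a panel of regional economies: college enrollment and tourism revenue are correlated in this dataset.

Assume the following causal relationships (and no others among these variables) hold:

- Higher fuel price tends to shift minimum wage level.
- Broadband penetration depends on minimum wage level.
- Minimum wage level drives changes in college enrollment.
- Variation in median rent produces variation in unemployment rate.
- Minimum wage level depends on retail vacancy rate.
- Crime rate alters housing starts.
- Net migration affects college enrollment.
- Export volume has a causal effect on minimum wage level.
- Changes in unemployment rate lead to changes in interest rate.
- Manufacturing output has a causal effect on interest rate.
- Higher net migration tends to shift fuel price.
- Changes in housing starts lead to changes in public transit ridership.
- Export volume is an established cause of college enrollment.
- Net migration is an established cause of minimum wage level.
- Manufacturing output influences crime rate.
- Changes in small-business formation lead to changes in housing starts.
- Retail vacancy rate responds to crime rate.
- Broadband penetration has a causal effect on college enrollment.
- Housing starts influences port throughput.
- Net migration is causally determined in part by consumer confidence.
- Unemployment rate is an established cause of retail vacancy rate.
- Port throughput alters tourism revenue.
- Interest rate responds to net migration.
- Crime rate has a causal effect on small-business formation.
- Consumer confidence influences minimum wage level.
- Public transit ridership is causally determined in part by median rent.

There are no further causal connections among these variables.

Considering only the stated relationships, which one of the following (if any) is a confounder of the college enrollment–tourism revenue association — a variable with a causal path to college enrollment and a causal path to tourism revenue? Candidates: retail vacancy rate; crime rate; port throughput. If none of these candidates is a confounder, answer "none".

crime rate

Crime rate causes college enrollment (crime rate → retail vacancy rate → minimum wage level → college enrollment) and also causes tourism revenue (crime rate → housing starts → port throughput → tourism revenue); it is a common cause of both.
Each of the other candidates lacks a causal path to at least one of college enrollment and tourism revenue, so they do not confound the relationship.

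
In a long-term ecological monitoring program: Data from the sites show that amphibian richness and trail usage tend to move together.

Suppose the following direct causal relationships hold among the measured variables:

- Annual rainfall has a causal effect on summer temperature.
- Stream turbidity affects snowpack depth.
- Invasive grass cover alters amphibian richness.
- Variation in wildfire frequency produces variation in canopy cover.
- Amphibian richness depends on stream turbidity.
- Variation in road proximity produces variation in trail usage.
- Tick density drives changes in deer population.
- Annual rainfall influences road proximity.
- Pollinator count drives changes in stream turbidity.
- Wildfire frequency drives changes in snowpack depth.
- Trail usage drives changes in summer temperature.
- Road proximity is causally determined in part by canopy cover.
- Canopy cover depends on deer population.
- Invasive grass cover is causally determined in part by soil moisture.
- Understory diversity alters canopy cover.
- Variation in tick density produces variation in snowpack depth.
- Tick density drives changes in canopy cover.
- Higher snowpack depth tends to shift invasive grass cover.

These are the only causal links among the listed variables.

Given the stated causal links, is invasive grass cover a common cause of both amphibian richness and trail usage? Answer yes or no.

Invasive grass cover has no stated causal path to trail usage. A confounder must cause both variables, so invasive grass cover does not qualify.

no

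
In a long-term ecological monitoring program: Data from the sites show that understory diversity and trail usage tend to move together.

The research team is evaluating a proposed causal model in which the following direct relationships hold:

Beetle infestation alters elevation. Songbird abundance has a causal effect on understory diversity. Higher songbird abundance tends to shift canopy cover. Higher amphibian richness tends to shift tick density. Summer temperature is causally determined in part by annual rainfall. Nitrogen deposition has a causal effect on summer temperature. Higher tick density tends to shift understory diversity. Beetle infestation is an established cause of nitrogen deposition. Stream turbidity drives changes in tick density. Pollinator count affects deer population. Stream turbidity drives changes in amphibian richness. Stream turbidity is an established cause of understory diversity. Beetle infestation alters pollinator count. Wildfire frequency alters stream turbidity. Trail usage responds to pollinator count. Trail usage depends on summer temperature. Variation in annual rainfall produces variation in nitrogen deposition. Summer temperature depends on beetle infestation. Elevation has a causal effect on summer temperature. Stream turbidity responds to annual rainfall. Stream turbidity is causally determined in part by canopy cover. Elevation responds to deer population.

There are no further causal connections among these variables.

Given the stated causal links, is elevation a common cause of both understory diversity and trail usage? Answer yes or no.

no

Elevation has no stated causal path to understory diversity. A confounder must cause both variables, so elevation does not qualify.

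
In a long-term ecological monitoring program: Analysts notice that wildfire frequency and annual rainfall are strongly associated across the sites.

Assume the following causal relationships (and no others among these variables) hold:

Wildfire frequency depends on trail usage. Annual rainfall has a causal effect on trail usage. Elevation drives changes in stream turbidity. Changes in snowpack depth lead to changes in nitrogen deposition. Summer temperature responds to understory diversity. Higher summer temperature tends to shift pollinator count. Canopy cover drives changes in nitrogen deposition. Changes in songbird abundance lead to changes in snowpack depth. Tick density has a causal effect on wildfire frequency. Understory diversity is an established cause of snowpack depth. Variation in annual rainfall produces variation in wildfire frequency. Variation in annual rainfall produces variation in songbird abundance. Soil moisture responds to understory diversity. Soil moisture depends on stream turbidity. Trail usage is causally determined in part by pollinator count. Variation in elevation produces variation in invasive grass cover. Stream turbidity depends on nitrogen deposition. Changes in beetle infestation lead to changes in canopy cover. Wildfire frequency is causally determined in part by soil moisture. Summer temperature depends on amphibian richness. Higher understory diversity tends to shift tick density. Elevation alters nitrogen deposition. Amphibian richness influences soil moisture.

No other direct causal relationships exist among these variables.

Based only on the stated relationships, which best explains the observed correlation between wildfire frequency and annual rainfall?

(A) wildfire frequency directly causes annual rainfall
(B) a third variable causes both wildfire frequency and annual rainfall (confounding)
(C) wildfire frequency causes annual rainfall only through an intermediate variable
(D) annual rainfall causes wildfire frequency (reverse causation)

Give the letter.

D

The stated link runs annual rainfall → wildfire frequency; wildfire frequency has no causal path to annual rainfall. No variable causes both, so confounding is ruled out. The correlation reflects reverse causation.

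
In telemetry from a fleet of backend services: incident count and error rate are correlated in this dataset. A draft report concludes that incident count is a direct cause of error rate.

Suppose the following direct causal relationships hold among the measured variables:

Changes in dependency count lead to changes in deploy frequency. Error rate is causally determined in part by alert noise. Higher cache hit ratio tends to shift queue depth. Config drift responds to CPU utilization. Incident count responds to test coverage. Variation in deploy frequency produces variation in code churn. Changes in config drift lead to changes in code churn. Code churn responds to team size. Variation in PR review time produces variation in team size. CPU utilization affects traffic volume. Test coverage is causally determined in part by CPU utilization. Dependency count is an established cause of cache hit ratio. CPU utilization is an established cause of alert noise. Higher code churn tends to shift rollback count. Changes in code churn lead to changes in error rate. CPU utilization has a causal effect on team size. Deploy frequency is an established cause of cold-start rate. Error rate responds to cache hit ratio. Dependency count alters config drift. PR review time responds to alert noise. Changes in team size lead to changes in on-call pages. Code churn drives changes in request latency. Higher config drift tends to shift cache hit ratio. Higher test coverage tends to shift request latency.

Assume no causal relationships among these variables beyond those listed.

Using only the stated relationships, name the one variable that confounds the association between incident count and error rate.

CPU utilization

CPU utilization has a causal path to incident count (CPU utilization → test coverage → incident count) and a separate causal path to error rate (CPU utilization → alert noise → error rate), so it is a common cause of both.
No stated relationship gives incident count a causal route to error rate, so the correlation is explained by the shared upstream cause rather than a direct effect.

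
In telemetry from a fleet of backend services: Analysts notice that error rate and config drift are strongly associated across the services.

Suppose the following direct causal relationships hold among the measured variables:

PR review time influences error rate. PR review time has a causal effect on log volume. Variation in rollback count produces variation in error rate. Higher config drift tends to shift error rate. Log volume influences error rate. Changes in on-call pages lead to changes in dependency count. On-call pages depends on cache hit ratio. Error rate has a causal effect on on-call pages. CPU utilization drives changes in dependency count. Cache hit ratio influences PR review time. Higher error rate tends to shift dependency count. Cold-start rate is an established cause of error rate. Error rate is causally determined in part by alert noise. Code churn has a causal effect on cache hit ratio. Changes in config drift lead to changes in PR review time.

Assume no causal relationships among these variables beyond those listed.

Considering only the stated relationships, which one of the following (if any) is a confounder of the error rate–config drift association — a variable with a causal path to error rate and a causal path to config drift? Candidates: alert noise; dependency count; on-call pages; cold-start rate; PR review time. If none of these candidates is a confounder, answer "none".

None of the listed candidates has causal paths to both error rate and config drift in the stated relationships, so none is a common cause.

none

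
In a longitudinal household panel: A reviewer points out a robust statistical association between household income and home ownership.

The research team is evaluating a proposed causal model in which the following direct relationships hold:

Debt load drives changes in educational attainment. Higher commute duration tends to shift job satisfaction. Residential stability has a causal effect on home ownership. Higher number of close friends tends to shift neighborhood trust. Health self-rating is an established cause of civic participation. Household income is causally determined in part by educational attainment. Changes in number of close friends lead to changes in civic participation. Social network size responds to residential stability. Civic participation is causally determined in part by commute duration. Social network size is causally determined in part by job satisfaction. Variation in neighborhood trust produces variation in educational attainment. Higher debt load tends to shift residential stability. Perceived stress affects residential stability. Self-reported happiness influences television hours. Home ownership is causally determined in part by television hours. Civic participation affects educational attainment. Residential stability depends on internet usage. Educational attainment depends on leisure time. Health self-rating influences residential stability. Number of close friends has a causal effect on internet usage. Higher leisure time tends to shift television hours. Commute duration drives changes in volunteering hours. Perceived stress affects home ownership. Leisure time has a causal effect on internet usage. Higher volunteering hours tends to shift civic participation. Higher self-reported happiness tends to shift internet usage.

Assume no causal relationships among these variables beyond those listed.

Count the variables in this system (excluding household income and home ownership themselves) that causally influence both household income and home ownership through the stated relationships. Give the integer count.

4

The common causes are: debt load (to household income via debt load → educational attainment → household income; to home ownership via debt load → residential stability → home ownership); health self-rating (to household income via health self-rating → civic participation → educational attainment → household income; to home ownership via health self-rating → residential stability → home ownership); leisure time (to household income via leisure time → educational attainment → household income; to home ownership via leisure time → television hours → home ownership); number of close friends (to household income via number of close friends → neighborhood trust → educational attainment → household income; to home ownership via number of close friends → internet usage → residential stability → home ownership).
Every other variable lacks a causal path to at least one of household income and home ownership.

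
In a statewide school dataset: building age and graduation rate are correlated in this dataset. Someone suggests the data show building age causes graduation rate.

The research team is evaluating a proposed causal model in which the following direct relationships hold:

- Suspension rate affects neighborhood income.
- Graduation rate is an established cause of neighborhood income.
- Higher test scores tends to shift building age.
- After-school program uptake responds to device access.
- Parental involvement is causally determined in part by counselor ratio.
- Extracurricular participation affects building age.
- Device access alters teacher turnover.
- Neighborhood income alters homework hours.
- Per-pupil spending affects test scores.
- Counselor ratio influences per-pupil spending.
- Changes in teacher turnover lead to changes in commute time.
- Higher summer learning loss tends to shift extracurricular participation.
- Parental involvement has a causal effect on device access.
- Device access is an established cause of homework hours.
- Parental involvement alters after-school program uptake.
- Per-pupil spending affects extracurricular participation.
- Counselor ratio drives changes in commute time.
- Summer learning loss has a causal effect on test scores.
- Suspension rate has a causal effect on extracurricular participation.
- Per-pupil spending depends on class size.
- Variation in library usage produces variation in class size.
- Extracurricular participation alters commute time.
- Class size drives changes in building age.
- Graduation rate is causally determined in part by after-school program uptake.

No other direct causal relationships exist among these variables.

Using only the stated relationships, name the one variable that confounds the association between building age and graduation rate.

Counselor ratio has a causal path to building age (counselor ratio → per-pupil spending → test scores → building age) and a separate causal path to graduation rate (counselor ratio → parental involvement → after-school program uptake → graduation rate), so it is a common cause of both.
No stated relationship gives building age a causal route to graduation rate, so the correlation is explained by the shared upstream cause rather than a direct effect.

counselor ratio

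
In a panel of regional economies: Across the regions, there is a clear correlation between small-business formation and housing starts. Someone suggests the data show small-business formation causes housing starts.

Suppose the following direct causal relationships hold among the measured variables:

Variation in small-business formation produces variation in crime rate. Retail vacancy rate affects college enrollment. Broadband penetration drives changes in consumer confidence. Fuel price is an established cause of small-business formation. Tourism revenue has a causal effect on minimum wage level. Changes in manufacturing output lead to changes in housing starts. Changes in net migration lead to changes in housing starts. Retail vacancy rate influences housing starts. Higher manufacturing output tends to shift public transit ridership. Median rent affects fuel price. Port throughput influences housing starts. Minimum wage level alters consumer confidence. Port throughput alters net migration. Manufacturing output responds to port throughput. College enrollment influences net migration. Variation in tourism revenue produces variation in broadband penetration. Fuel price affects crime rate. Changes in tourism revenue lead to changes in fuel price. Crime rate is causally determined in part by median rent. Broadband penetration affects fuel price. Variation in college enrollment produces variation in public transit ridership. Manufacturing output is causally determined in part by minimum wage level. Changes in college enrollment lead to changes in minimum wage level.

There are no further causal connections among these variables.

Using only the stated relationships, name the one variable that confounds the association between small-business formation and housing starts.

Tourism revenue has a causal path to small-business formation (tourism revenue → fuel price → small-business formation) and a separate causal path to housing starts (tourism revenue → minimum wage level → manufacturing output → housing starts), so it is a common cause of both.
No stated relationship gives small-business formation a causal route to housing starts, so the correlation is explained by the shared upstream cause rather than a direct effect.

tourism revenue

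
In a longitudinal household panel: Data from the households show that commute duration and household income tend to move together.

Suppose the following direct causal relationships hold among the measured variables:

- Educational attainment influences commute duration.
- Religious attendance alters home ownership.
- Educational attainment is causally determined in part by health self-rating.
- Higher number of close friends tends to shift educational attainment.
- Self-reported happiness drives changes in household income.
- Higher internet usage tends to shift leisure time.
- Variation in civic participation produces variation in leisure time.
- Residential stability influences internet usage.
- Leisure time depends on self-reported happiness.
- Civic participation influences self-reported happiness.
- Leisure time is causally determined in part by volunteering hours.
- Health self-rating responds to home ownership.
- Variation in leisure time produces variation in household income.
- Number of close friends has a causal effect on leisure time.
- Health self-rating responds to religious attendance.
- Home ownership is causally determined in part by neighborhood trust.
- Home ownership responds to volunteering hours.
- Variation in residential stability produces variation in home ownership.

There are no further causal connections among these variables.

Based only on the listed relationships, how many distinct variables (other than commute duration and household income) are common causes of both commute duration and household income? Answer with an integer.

The common causes are: number of close friends (to commute duration via number of close friends → educational attainment → commute duration; to household income via number of close friends → leisure time → household income); residential stability (to commute duration via residential stability → home ownership → health self-rating → educational attainment → commute duration; to household income via residential stability → internet usage → leisure time → household income); volunteering hours (to commute duration via volunteering hours → home ownership → health self-rating → educational attainment → commute duration; to household income via volunteering hours → leisure time → household income).
Every other variable lacks a causal path to at least one of commute duration and household income.

3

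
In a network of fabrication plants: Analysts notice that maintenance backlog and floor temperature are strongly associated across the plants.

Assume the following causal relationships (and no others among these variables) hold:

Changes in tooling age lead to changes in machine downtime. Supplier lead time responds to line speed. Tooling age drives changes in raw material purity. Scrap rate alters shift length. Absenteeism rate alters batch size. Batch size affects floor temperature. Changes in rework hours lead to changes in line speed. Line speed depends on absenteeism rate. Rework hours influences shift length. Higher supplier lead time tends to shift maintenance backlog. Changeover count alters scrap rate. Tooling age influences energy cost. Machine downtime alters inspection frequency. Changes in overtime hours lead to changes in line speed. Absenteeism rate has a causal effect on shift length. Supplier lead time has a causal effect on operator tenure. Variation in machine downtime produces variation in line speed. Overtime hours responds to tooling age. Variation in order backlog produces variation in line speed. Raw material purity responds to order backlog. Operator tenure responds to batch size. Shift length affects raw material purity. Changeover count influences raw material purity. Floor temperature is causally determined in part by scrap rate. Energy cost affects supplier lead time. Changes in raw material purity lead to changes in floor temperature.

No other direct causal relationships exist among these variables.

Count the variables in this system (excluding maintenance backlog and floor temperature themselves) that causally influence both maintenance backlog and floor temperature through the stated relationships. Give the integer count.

The common causes are: absenteeism rate (to maintenance backlog via absenteeism rate → line speed → supplier lead time → maintenance backlog; to floor temperature via absenteeism rate → batch size → floor temperature); order backlog (to maintenance backlog via order backlog → line speed → supplier lead time → maintenance backlog; to floor temperature via order backlog → raw material purity → floor temperature); rework hours (to maintenance backlog via rework hours → line speed → supplier lead time → maintenance backlog; to floor temperature via rework hours → shift length → raw material purity → floor temperature); tooling age (to maintenance backlog via tooling age → energy cost → supplier lead time → maintenance backlog; to floor temperature via tooling age → raw material purity → floor temperature).
Every other variable lacks a causal path to at least one of maintenance backlog and floor temperature.

4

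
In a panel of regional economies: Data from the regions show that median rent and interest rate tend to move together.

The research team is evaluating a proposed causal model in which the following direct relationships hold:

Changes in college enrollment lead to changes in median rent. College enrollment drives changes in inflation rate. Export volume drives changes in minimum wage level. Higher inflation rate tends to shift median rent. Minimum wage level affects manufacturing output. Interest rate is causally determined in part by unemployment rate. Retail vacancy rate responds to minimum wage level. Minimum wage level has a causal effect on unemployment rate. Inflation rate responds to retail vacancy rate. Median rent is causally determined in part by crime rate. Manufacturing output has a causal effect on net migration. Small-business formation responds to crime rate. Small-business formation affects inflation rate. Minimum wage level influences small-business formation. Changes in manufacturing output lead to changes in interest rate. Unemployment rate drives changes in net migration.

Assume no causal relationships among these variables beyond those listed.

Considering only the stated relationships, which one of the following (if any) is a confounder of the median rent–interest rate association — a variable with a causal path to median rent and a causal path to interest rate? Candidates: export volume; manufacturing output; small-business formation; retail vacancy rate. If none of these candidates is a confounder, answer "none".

Export volume causes median rent (export volume → minimum wage level → retail vacancy rate → inflation rate → median rent) and also causes interest rate (export volume → minimum wage level → unemployment rate → interest rate); it is a common cause of both.
Each of the other candidates lacks a causal path to at least one of median rent and interest rate, so they do not confound the relationship.

export volume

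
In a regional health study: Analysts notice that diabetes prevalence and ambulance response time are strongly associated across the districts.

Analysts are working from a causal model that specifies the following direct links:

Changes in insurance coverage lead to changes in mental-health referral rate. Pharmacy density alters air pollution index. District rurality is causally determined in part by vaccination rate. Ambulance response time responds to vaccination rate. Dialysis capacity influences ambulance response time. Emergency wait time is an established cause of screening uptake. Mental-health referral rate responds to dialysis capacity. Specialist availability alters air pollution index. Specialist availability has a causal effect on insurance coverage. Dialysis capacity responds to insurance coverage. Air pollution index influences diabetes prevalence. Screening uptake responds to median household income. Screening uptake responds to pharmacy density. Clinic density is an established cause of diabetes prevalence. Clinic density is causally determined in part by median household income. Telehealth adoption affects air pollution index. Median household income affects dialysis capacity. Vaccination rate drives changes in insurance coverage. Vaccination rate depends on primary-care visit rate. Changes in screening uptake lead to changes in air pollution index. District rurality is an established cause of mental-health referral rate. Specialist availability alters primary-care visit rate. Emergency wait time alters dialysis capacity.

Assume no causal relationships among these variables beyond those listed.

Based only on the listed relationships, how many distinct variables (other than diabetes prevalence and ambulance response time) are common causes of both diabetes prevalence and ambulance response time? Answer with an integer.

The common causes are: emergency wait time (to diabetes prevalence via emergency wait time → screening uptake → air pollution index → diabetes prevalence; to ambulance response time via emergency wait time → dialysis capacity → ambulance response time); median household income (to diabetes prevalence via median household income → clinic density → diabetes prevalence; to ambulance response time via median household income → dialysis capacity → ambulance response time); specialist availability (to diabetes prevalence via specialist availability → air pollution index → diabetes prevalence; to ambulance response time via specialist availability → primary-care visit rate → vaccination rate → ambulance response time).
Every other variable lacks a causal path to at least one of diabetes prevalence and ambulance response time.

3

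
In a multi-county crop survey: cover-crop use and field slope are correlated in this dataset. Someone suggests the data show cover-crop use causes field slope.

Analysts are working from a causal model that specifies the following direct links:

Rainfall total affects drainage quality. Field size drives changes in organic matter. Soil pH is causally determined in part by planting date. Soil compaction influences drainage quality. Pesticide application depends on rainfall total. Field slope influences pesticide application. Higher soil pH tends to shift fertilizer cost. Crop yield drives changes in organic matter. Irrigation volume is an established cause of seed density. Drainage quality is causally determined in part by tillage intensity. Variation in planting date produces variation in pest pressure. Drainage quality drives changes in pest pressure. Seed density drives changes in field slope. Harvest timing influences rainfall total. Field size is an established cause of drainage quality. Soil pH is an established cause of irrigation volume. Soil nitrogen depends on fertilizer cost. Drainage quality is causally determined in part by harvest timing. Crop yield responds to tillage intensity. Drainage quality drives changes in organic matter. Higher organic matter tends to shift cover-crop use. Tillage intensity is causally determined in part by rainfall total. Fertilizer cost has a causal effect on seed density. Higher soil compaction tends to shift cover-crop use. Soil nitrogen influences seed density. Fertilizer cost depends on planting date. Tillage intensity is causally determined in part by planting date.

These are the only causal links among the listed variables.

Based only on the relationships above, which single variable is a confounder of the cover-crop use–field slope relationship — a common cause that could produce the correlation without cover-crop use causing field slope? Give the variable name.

Planting date has a causal path to cover-crop use (planting date → tillage intensity → crop yield → organic matter → cover-crop use) and a separate causal path to field slope (planting date → fertilizer cost → seed density → field slope), so it is a common cause of both.
No stated relationship gives cover-crop use a causal route to field slope, so the correlation is explained by the shared upstream cause rather than a direct effect.

planting date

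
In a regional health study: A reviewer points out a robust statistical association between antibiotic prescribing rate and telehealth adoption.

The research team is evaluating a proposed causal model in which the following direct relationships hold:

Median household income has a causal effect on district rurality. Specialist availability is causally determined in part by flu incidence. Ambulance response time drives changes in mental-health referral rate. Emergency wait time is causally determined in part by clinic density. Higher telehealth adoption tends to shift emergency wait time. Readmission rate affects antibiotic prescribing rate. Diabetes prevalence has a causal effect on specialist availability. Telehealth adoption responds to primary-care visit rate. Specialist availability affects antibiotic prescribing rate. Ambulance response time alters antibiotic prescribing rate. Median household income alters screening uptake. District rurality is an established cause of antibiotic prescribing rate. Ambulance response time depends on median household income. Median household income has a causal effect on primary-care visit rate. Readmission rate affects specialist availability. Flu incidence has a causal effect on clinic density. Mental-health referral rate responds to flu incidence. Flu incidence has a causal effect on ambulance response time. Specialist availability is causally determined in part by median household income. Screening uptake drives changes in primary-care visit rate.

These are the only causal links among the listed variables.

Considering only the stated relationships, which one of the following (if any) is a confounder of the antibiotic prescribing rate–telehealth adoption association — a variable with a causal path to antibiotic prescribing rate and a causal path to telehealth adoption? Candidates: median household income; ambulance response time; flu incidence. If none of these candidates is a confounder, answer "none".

Median household income causes antibiotic prescribing rate (median household income → district rurality → antibiotic prescribing rate) and also causes telehealth adoption (median household income → primary-care visit rate → telehealth adoption); it is a common cause of both.
Each of the other candidates lacks a causal path to at least one of antibiotic prescribing rate and telehealth adoption, so they do not confound the relationship.

median household income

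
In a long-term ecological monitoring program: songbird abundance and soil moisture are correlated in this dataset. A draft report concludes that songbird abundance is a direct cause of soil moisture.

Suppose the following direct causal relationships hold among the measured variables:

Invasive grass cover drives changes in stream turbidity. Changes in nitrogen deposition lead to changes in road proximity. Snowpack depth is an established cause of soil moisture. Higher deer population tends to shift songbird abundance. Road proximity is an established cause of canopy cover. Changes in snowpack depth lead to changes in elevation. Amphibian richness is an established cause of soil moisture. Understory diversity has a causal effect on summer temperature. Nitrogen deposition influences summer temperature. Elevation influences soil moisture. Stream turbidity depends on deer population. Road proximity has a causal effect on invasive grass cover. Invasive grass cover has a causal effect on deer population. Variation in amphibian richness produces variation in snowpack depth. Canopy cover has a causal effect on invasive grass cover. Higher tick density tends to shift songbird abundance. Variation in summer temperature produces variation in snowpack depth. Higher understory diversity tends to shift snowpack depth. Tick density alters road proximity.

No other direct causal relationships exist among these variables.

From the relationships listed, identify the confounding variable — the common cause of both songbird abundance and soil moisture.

nitrogen deposition

Nitrogen deposition has a causal path to songbird abundance (nitrogen deposition → road proximity → invasive grass cover → deer population → songbird abundance) and a separate causal path to soil moisture (nitrogen deposition → summer temperature → snowpack depth → soil moisture), so it is a common cause of both.
No stated relationship gives songbird abundance a causal route to soil moisture, so the correlation is explained by the shared upstream cause rather than a direct effect.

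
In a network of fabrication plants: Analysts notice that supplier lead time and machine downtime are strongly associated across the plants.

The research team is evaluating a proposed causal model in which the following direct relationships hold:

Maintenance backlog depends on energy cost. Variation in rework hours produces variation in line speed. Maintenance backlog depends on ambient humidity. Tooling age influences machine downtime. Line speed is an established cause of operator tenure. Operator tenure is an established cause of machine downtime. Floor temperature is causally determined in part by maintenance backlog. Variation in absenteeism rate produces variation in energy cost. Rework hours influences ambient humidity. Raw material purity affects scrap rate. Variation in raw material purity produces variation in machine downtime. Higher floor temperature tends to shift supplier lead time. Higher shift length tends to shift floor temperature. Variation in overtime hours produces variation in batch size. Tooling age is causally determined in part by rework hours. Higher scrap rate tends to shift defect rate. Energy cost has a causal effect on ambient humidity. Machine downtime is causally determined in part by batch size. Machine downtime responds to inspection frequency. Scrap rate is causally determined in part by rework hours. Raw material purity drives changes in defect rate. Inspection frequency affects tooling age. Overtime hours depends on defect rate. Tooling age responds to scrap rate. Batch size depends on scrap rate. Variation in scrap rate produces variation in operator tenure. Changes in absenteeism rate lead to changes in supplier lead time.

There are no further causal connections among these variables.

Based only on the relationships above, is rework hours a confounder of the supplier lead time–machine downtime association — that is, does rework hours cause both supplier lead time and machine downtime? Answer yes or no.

Rework hours has a causal path to supplier lead time (rework hours → ambient humidity → maintenance backlog → floor temperature → supplier lead time) and to machine downtime (rework hours → tooling age → machine downtime), so it is a common cause of both — a confounder.

yes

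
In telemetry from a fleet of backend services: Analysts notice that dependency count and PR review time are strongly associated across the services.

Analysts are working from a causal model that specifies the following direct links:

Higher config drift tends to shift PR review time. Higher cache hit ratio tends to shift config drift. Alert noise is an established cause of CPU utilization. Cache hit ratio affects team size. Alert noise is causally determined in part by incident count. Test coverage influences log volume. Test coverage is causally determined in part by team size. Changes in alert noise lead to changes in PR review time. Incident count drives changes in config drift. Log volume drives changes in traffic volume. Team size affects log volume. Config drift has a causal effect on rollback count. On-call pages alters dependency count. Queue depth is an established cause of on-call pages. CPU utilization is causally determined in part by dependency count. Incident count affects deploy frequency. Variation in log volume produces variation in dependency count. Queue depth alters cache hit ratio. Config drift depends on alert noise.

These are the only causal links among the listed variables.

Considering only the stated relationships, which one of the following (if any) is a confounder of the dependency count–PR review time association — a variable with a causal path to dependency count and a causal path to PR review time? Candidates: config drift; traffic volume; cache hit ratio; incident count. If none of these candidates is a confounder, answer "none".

cache hit ratio

Cache hit ratio causes dependency count (cache hit ratio → team size → log volume → dependency count) and also causes PR review time (cache hit ratio → config drift → PR review time); it is a common cause of both.
Each of the other candidates lacks a causal path to at least one of dependency count and PR review time, so they do not confound the relationship.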